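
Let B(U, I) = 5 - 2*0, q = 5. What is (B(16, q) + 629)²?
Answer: 401956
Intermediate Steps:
B(U, I) = 5 (B(U, I) = 5 + 0 = 5)
(B(16, q) + 629)² = (5 + 629)² = 634² = 401956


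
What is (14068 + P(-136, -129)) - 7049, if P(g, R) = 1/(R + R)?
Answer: 1810901/258 ≈ 7019.0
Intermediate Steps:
P(g, R) = 1/(2*R)
(14068 + P(-136, -129)) - 7049 = (14068 + (½)/(-129)) - 7049 = (14068 + (½)*(-1/129)) - 7049 = (14068 - 1/258) - 7049 = 3629543/258 - 7049 = 1810901/258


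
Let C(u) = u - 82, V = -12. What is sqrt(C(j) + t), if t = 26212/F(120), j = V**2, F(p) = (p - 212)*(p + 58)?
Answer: 15*sqrt(4499306)/4094 ≈ 7.7717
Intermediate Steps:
F(p) = (-212 + p)*(58 + p)
j = 144 (j = (-12)**2 = 144)
t = -6553/4094 (t = 26212/(-12296 + 120**2 - 154*120) = 26212/(-12296 + 14400 - 18480) = 26212/(-16376) = 26212*(-1/16376) = -6553/4094 ≈ -1.6006)
C(u) = -82 + u
sqrt(C(j) + t) = sqrt((-82 + 144) - 6553/4094) = sqrt(62 - 6553/4094) = sqrt(247275/4094) = 15*sqrt(4499306)/4094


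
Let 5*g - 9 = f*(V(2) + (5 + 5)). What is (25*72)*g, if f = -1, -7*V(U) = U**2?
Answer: -1080/7 ≈ -154.29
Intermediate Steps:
V(U) = -U**2/7
g = -3/35 (g = 9/5 + (-(-1/7*2**2 + (5 + 5)))/5 = 9/5 + (-(-1/7*4 + 10))/5 = 9/5 + (-(-4/7 + 10))/5 = 9/5 + (-1*66/7)/5 = 9/5 + (1/5)*(-66/7) = 9/5 - 66/35 = -3/35 ≈ -0.085714)
(25*72)*g = (25*72)*(-3/35) = 1800*(-3/35) = -1080/7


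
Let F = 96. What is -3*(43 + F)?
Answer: -417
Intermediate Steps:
-3*(43 + F) = -3*(43 + 96) = -3*139 = -417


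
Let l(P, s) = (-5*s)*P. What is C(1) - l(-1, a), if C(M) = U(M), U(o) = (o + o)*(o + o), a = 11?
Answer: -51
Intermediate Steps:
U(o) = 4*o² (U(o) = (2*o)*(2*o) = 4*o²)
C(M) = 4*M²
l(P, s) = -5*P*s
C(1) - l(-1, a) = 4*1² - (-5)*(-1)*11 = 4*1 - 1*55 = 4 - 55 = -51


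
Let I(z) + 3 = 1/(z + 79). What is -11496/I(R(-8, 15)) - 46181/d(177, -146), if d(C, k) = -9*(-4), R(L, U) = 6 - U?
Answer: 19318091/7524 ≈ 2567.5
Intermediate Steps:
d(C, k) = 36
I(z) = -3 + 1/(79 + z) (I(z) = -3 + 1/(z + 79) = -3 + 1/(79 + z))
-11496/I(R(-8, 15)) - 46181/d(177, -146) = -11496*(79 + (6 - 1*15))/(-236 - 3*(6 - 1*15)) - 46181/36 = -11496*(79 + (6 - 15))/(-236 - 3*(6 - 15)) - 46181*1/36 = -11496*(79 - 9)/(-236 - 3*(-9)) - 46181/36 = -11496*70/(-236 + 27) - 46181/36 = -11496/((1/70)*(-209)) - 46181/36 = -11496/(-209/70) - 46181/36 = -11496*(-70/209) - 46181/36 = 804720/209 - 46181/36 = 19318091/7524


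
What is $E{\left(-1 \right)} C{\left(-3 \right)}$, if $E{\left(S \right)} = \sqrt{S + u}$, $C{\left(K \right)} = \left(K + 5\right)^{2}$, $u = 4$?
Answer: $4 \sqrt{3} \approx 6.9282$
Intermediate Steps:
$C{\left(K \right)} = \left(5 + K\right)^{2}$
$E{\left(S \right)} = \sqrt{4 + S}$ ($E{\left(S \right)} = \sqrt{S + 4} = \sqrt{4 + S}$)
$E{\left(-1 \right)} C{\left(-3 \right)} = \sqrt{4 - 1} \left(5 - 3\right)^{2} = \sqrt{3} \cdot 2^{2} = \sqrt{3} \cdot 4 = 4 \sqrt{3}$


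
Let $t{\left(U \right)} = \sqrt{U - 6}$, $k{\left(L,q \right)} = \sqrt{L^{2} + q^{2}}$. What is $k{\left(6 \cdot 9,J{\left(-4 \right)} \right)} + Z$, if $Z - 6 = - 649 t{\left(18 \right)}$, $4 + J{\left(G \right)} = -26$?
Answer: $6 - 1298 \sqrt{3} + 6 \sqrt{106} \approx -2180.4$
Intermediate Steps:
$J{\left(G \right)} = -30$ ($J{\left(G \right)} = -4 - 26 = -30$)
$t{\left(U \right)} = \sqrt{-6 + U}$
$Z = 6 - 1298 \sqrt{3}$ ($Z = 6 - 649 \sqrt{-6 + 18} = 6 - 649 \sqrt{12} = 6 - 649 \cdot 2 \sqrt{3} = 6 - 1298 \sqrt{3} \approx -2242.2$)
$k{\left(6 \cdot 9,J{\left(-4 \right)} \right)} + Z = \sqrt{\left(6 \cdot 9\right)^{2} + \left(-30\right)^{2}} + \left(6 - 1298 \sqrt{3}\right) = \sqrt{54^{2} + 900} + \left(6 - 1298 \sqrt{3}\right) = \sqrt{2916 + 900} + \left(6 - 1298 \sqrt{3}\right) = \sqrt{3816} + \left(6 - 1298 \sqrt{3}\right) = 6 \sqrt{106} + \left(6 - 1298 \sqrt{3}\right) = 6 - 1298 \sqrt{3} + 6 \sqrt{106}$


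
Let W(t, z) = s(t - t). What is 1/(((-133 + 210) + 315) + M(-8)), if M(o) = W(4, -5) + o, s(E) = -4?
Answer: 1/380 ≈ 0.0026316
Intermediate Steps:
W(t, z) = -4
M(o) = -4 + o
1/(((-133 + 210) + 315) + M(-8)) = 1/(((-133 + 210) + 315) + (-4 - 8)) = 1/((77 + 315) - 12) = 1/(392 - 12) = 1/380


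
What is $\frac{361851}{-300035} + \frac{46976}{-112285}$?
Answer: $- \frac{10944976739}{6737885995} \approx -1.6244$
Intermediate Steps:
$\frac{361851}{-300035} + \frac{46976}{-112285} = 361851 \left(- \frac{1}{300035}\right) + 46976 \left(- \frac{1}{112285}\right) = - \frac{361851}{300035} - \frac{46976}{112285} = - \frac{10944976739}{6737885995}$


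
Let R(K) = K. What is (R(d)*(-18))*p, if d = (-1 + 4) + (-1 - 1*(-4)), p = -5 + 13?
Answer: -864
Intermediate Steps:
p = 8
d = 6 (d = 3 + (-1 + 4) = 3 + 3 = 6)
(R(d)*(-18))*p = (6*(-18))*8 = -108*8 = -864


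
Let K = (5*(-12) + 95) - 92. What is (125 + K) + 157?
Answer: 225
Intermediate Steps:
K = -57 (K = (-60 + 95) - 92 = 35 - 92 = -57)
(125 + K) + 157 = (125 - 57) + 157 = 68 + 157 = 225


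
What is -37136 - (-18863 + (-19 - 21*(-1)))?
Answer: -18275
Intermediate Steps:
-37136 - (-18863 + (-19 - 21*(-1))) = -37136 - (-18863 + (-19 + 21)) = -37136 - (-18863 + 2) = -37136 - 1*(-18861) = -37136 + 18861 = -18275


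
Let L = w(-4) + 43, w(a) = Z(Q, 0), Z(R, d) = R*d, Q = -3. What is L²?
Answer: 1849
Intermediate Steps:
w(a) = 0 (w(a) = -3*0 = 0)
L = 43 (L = 0 + 43 = 43)
L² = 43² = 1849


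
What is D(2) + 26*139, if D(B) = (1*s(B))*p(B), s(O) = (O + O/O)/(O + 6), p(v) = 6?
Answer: 14465/4 ≈ 3616.3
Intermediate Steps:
s(O) = (1 + O)/(6 + O) (s(O) = (O + 1)/(6 + O) = (1 + O)/(6 + O))
D(B) = 6*(1 + B)/(6 + B) (D(B) = (1*((1 + B)/(6 + B)))*6 = ((1 + B)/(6 + B))*6 = 6*(1 + B)/(6 + B))
D(2) + 26*139 = 6*(1 + 2)/(6 + 2) + 26*139 = 6*3/8 + 3614 = 6*(1/8)*3 + 3614 = 9/4 + 3614 = 14465/4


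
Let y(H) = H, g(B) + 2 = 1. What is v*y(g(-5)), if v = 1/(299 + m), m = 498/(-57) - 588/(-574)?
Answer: -779/226913 ≈ -0.0034330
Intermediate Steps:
g(B) = -1 (g(B) = -2 + 1 = -1)
m = -6008/779 (m = 498*(-1/57) - 588*(-1/574) = -166/19 + 42/41 = -6008/779 ≈ -7.7124)
v = 779/226913 (v = 1/(299 - 6008/779) = 1/(226913/779) = 779/226913 ≈ 0.0034330)
v*y(g(-5)) = (779/226913)*(-1) = -779/226913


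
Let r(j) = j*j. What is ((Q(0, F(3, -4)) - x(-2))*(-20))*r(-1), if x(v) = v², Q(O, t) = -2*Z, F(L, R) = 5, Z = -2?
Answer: 0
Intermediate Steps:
Q(O, t) = 4 (Q(O, t) = -2*(-2) = 4)
r(j) = j²
((Q(0, F(3, -4)) - x(-2))*(-20))*r(-1) = ((4 - 1*(-2)²)*(-20))*(-1)² = ((4 - 1*4)*(-20))*1 = ((4 - 4)*(-20))*1 = (0*(-20))*1 = 0*1 = 0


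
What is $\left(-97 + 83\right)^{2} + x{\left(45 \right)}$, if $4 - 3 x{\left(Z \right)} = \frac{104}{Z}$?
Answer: $\frac{26536}{135} \approx 196.56$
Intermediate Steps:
$x{\left(Z \right)} = \frac{4}{3} - \frac{104}{3 Z}$ ($x{\left(Z \right)} = \frac{4}{3} - \frac{104 \frac{1}{Z}}{3} = \frac{4}{3} - \frac{104}{3 Z}$)
$\left(-97 + 83\right)^{2} + x{\left(45 \right)} = \left(-97 + 83\right)^{2} + \frac{4 \left(-26 + 45\right)}{3 \cdot 45} = \left(-14\right)^{2} + \frac{4}{3} \cdot \frac{1}{45} \cdot 19 = 196 + \frac{76}{135} = \frac{26536}{135}$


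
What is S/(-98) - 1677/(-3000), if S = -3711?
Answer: 1882891/49000 ≈ 38.426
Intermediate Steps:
S/(-98) - 1677/(-3000) = -3711/(-98) - 1677/(-3000) = -3711*(-1/98) - 1677*(-1/3000) = 3711/98 + 559/1000 = 1882891/49000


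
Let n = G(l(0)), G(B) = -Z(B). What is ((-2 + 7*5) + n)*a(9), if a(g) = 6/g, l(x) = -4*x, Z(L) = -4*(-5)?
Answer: 26/3 ≈ 8.6667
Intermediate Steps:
Z(L) = 20
G(B) = -20 (G(B) = -1*20 = -20)
n = -20
((-2 + 7*5) + n)*a(9) = ((-2 + 7*5) - 20)*(6/9) = ((-2 + 35) - 20)*(6*(⅑)) = (33 - 20)*(⅔) = 13*(⅔) = 26/3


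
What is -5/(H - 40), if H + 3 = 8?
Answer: 1/7 ≈ 0.14286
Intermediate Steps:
H = 5 (H = -3 + 8 = 5)
-5/(H - 40) = -5/(5 - 40) = -5/(-35) = -1/35*(-5) = 1/7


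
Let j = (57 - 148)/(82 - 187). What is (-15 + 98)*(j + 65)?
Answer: 82004/15 ≈ 5466.9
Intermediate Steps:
j = 13/15 (j = -91/(-105) = -91*(-1/105) = 13/15 ≈ 0.86667)
(-15 + 98)*(j + 65) = (-15 + 98)*(13/15 + 65) = 83*(988/15) = 82004/15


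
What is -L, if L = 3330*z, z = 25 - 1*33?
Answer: 26640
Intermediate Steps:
z = -8 (z = 25 - 33 = -8)
L = -26640 (L = 3330*(-8) = -26640)
-L = -1*(-26640) = 26640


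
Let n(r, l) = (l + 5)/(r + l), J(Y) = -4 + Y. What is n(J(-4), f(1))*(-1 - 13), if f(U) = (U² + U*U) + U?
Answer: 112/5 ≈ 22.400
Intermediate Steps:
f(U) = U + 2*U² (f(U) = (U² + U²) + U = 2*U² + U = U + 2*U²)
n(r, l) = (5 + l)/(l + r)
n(J(-4), f(1))*(-1 - 13) = ((5 + 1*(1 + 2*1))/(1*(1 + 2*1) + (-4 - 4)))*(-1 - 13) = ((5 + 1*(1 + 2))/(1*(1 + 2) - 8))*(-14) = ((5 + 1*3)/(1*3 - 8))*(-14) = ((5 + 3)/(3 - 8))*(-14) = (8/(-5))*(-14) = -⅕*8*(-14) = -8/5*(-14) = 112/5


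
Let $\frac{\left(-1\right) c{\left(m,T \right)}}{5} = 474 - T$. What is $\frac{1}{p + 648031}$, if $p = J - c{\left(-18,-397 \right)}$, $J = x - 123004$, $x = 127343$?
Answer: $\frac{1}{656725} \approx 1.5227 \cdot 10^{-6}$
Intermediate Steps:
$c{\left(m,T \right)} = -2370 + 5 T$ ($c{\left(m,T \right)} = - 5 \left(474 - T\right) = -2370 + 5 T$)
$J = 4339$ ($J = 127343 - 123004 = 4339$)
$p = 8694$ ($p = 4339 - \left(-2370 + 5 \left(-397\right)\right) = 4339 - \left(-2370 - 1985\right) = 4339 - -4355 = 4339 + 4355 = 8694$)
$\frac{1}{p + 648031} = \frac{1}{8694 + 648031} = \frac{1}{656725}$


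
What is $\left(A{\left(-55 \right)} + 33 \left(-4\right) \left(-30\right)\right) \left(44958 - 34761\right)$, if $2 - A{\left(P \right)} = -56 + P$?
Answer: $41532381$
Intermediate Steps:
$A{\left(P \right)} = 58 - P$ ($A{\left(P \right)} = 2 - \left(-56 + P\right) = 58 - P$)
$\left(A{\left(-55 \right)} + 33 \left(-4\right) \left(-30\right)\right) \left(44958 - 34761\right) = \left(\left(58 - -55\right) + 33 \left(-4\right) \left(-30\right)\right) \left(44958 - 34761\right) = \left(\left(58 + 55\right) - -3960\right) 10197 = \left(113 + 3960\right) 10197 = 4073 \cdot 10197 = 41532381$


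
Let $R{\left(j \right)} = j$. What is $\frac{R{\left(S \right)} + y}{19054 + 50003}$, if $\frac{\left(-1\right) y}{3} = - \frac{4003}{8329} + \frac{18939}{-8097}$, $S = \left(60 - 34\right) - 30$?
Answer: $\frac{100235338}{1552399357347} \approx 6.4568 \cdot 10^{-5}$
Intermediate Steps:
$S = -4$ ($S = 26 - 30 = -4$)
$y = \frac{190155222}{22479971}$ ($y = - 3 \left(- \frac{4003}{8329} + \frac{18939}{-8097}\right) = - 3 \left(\left(-4003\right) \frac{1}{8329} + 18939 \left(- \frac{1}{8097}\right)\right) = - 3 \left(- \frac{4003}{8329} - \frac{6313}{2699}\right) = \left(-3\right) \left(- \frac{63385074}{22479971}\right) = \frac{190155222}{22479971} \approx 8.4589$)
$\frac{R{\left(S \right)} + y}{19054 + 50003} = \frac{-4 + \frac{190155222}{22479971}}{19054 + 50003} = \frac{100235338}{22479971 \cdot 69057} = \frac{100235338}{22479971} \cdot \frac{1}{69057} = \frac{100235338}{1552399357347}$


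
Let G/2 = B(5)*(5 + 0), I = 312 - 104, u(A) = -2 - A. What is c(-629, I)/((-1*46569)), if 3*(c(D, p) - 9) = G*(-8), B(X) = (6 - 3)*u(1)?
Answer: -83/15523 ≈ -0.0053469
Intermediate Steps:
I = 208
B(X) = -9 (B(X) = (6 - 3)*(-2 - 1*1) = 3*(-2 - 1) = 3*(-3) = -9)
G = -90 (G = 2*(-9*(5 + 0)) = 2*(-9*5) = 2*(-45) = -90)
c(D, p) = 249 (c(D, p) = 9 + (-90*(-8))/3 = 9 + (1/3)*720 = 9 + 240 = 249)
c(-629, I)/((-1*46569)) = 249/((-1*46569)) = 249/(-46569) = 249*(-1/46569) = -83/15523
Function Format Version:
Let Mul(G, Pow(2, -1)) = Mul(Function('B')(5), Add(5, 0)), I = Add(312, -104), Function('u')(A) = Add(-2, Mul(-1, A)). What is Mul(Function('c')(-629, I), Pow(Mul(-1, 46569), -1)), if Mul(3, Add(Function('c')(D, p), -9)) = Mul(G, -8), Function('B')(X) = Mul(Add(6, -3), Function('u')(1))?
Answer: Rational(-83, 15523) ≈ -0.0053469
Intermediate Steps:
I = 208
Function('B')(X) = -9 (Function('B')(X) = Mul(Add(6, -3), Add(-2, Mul(-1, 1))) = Mul(3, Add(-2, -1)) = Mul(3, -3) = -9)
G = -90 (G = Mul(2, Mul(-9, Add(5, 0))) = Mul(2, Mul(-9, 5)) = Mul(2, -45) = -90)
Function('c')(D, p) = 249 (Function('c')(D, p) = Add(9, Mul(Rational(1, 3), Mul(-90, -8))) = Add(9, Mul(Rational(1, 3), 720)) = Add(9, 240) = 249)
Mul(Function('c')(-629, I), Pow(Mul(-1, 46569), -1)) = Mul(249, Pow(Mul(-1, 46569), -1)) = Mul(249, Pow(-46569, -1)) = Mul(249, Rational(-1, 46569)) = Rational(-83, 15523)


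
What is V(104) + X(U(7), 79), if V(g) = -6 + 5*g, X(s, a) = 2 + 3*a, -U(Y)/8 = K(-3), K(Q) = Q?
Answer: 753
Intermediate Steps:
U(Y) = 24 (U(Y) = -8*(-3) = 24)
V(104) + X(U(7), 79) = (-6 + 5*104) + (2 + 3*79) = (-6 + 520) + (2 + 237) = 514 + 239 = 753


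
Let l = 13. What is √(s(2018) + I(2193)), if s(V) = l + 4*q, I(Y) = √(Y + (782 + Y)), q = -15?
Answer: √(-47 + 4*√323) ≈ 4.9889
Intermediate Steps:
I(Y) = √(782 + 2*Y)
s(V) = -47 (s(V) = 13 + 4*(-15) = 13 - 60 = -47)
√(s(2018) + I(2193)) = √(-47 + √(782 + 2*2193)) = √(-47 + √(782 + 4386)) = √(-47 + √5168) = √(-47 + 4*√323)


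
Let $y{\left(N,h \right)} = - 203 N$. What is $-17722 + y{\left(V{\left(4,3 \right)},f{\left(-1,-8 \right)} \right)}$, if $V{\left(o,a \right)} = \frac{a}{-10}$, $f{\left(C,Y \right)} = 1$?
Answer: $- \frac{176611}{10} \approx -17661.0$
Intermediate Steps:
$V{\left(o,a \right)} = - \frac{a}{10}$ ($V{\left(o,a \right)} = a \left(- \frac{1}{10}\right) = - \frac{a}{10}$)
$-17722 + y{\left(V{\left(4,3 \right)},f{\left(-1,-8 \right)} \right)} = -17722 - 203 \left(\left(- \frac{1}{10}\right) 3\right) = -17722 - - \frac{609}{10} = -17722 + \frac{609}{10} = - \frac{176611}{10}$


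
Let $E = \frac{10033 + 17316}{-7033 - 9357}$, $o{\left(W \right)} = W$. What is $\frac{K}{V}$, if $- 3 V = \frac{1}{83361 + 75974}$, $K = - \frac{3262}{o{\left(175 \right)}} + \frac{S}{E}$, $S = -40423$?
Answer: $- \frac{1582251961869216}{136745} \approx -1.1571 \cdot 10^{10}$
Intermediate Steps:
$E = - \frac{27349}{16390}$ ($E = \frac{27349}{-16390} = 27349 \left(- \frac{1}{16390}\right) = - \frac{27349}{16390} \approx -1.6686$)
$K = \frac{16550579616}{683725}$ ($K = - \frac{3262}{175} - \frac{40423}{- \frac{27349}{16390}} = \left(-3262\right) \frac{1}{175} - - \frac{662532970}{27349} = - \frac{466}{25} + \frac{662532970}{27349} = \frac{16550579616}{683725} \approx 24207.0$)
$V = - \frac{1}{478005}$ ($V = - \frac{1}{3 \left(83361 + 75974\right)} = - \frac{1}{3 \cdot 159335} = \left(- \frac{1}{3}\right) \frac{1}{159335} = - \frac{1}{478005} \approx -2.092 \cdot 10^{-6}$)
$\frac{K}{V} = \frac{16550579616}{683725 \left(- \frac{1}{478005}\right)} = \frac{16550579616}{683725} \left(-478005\right) = - \frac{1582251961869216}{136745}$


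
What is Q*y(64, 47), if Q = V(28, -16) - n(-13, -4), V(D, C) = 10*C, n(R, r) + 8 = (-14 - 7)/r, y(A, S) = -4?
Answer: 629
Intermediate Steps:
n(R, r) = -8 - 21/r (n(R, r) = -8 + (-14 - 7)/r = -8 - 21/r)
Q = -629/4 (Q = 10*(-16) - (-8 - 21/(-4)) = -160 - (-8 - 21*(-1/4)) = -160 - (-8 + 21/4) = -160 - 1*(-11/4) = -160 + 11/4 = -629/4 ≈ -157.25)
Q*y(64, 47) = -629/4*(-4) = 629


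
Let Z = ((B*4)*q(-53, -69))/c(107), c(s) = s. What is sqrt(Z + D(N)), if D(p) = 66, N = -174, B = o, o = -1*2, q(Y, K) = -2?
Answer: sqrt(757346)/107 ≈ 8.1332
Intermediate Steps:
o = -2
B = -2
Z = 16/107 (Z = (-2*4*(-2))/107 = -8*(-2)*(1/107) = 16*(1/107) = 16/107 ≈ 0.14953)
sqrt(Z + D(N)) = sqrt(16/107 + 66) = sqrt(7078/107) = sqrt(757346)/107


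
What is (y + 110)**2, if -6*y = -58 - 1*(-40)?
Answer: 12769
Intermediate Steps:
y = 3 (y = -(-58 - 1*(-40))/6 = -(-58 + 40)/6 = -1/6*(-18) = 3)
(y + 110)**2 = (3 + 110)**2 = 113**2 = 12769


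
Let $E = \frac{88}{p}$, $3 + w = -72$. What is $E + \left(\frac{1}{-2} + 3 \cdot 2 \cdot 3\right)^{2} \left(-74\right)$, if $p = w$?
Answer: $- \frac{3399551}{150} \approx -22664.0$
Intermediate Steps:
$w = -75$ ($w = -3 - 72 = -75$)
$p = -75$
$E = - \frac{88}{75}$ ($E = \frac{88}{-75} = 88 \left(- \frac{1}{75}\right) = - \frac{88}{75} \approx -1.1733$)
$E + \left(\frac{1}{-2} + 3 \cdot 2 \cdot 3\right)^{2} \left(-74\right) = - \frac{88}{75} + \left(\frac{1}{-2} + 3 \cdot 2 \cdot 3\right)^{2} \left(-74\right) = - \frac{88}{75} + \left(- \frac{1}{2} + 6 \cdot 3\right)^{2} \left(-74\right) = - \frac{88}{75} + \left(- \frac{1}{2} + 18\right)^{2} \left(-74\right) = - \frac{88}{75} + \left(\frac{35}{2}\right)^{2} \left(-74\right) = - \frac{88}{75} + \frac{1225}{4} \left(-74\right) = - \frac{88}{75} - \frac{45325}{2} = - \frac{3399551}{150}$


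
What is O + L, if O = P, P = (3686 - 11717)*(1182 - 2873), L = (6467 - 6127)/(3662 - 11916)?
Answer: 56046397297/4127 ≈ 1.3580e+7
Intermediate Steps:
L = -170/4127 (L = 340/(-8254) = 340*(-1/8254) = -170/4127 ≈ -0.041192)
P = 13580421 (P = -8031*(-1691) = 13580421)
O = 13580421
O + L = 13580421 - 170/4127 = 56046397297/4127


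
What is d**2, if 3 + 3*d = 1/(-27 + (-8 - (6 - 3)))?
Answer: 13225/12996 ≈ 1.0176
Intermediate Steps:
d = -115/114 (d = -1 + 1/(3*(-27 + (-8 - (6 - 3)))) = -1 + 1/(3*(-27 + (-8 - 1*3))) = -1 + 1/(3*(-27 + (-8 - 3))) = -1 + 1/(3*(-27 - 11)) = -1 + (1/3)/(-38) = -1 + (1/3)*(-1/38) = -1 - 1/114 = -115/114 ≈ -1.0088)
d**2 = (-115/114)**2 = 13225/12996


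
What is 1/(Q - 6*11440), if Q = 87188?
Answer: 1/18548 ≈ 5.3914e-5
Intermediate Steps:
1/(Q - 6*11440) = 1/(87188 - 6*11440) = 1/(87188 - 68640) = 1/18548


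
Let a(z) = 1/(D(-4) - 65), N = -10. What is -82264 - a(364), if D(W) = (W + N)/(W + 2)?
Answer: -4771311/58 ≈ -82264.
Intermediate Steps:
D(W) = (-10 + W)/(2 + W) (D(W) = (W - 10)/(W + 2) = (-10 + W)/(2 + W))
a(z) = -1/58 (a(z) = 1/((-10 - 4)/(2 - 4) - 65) = 1/(-14/(-2) - 65) = 1/(-1/2*(-14) - 65) = 1/(7 - 65) = 1/(-58) = -1/58)
-82264 - a(364) = -82264 - 1*(-1/58) = -82264 + 1/58 = -4771311/58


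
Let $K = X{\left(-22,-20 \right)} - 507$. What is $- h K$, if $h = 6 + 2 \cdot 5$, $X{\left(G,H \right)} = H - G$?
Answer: $8080$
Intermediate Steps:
$h = 16$ ($h = 6 + 10 = 16$)
$K = -505$ ($K = \left(-20 - -22\right) - 507 = \left(-20 + 22\right) - 507 = 2 - 507 = -505$)
$- h K = - 16 \left(-505\right) = \left(-1\right) \left(-8080\right) = 8080$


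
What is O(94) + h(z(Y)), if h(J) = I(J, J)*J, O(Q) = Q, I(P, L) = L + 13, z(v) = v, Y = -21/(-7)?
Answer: 142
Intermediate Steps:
Y = 3 (Y = -21*(-⅐) = 3)
I(P, L) = 13 + L
h(J) = J*(13 + J) (h(J) = (13 + J)*J = J*(13 + J))
O(94) + h(z(Y)) = 94 + 3*(13 + 3) = 94 + 3*16 = 94 + 48 = 142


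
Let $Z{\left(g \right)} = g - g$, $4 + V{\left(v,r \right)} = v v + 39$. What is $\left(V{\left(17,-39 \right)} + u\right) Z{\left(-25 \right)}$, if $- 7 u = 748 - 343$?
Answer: $0$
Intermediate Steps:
$V{\left(v,r \right)} = 35 + v^{2}$ ($V{\left(v,r \right)} = -4 + \left(v v + 39\right) = -4 + \left(v^{2} + 39\right) = -4 + \left(39 + v^{2}\right) = 35 + v^{2}$)
$Z{\left(g \right)} = 0$
$u = - \frac{405}{7}$ ($u = - \frac{748 - 343}{7} = \left(- \frac{1}{7}\right) 405 = - \frac{405}{7} \approx -57.857$)
$\left(V{\left(17,-39 \right)} + u\right) Z{\left(-25 \right)} = \left(\left(35 + 17^{2}\right) - \frac{405}{7}\right) 0 = \left(\left(35 + 289\right) - \frac{405}{7}\right) 0 = \left(324 - \frac{405}{7}\right) 0 = \frac{1863}{7} \cdot 0 = 0$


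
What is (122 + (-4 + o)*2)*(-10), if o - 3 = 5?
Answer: -1300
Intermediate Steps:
o = 8 (o = 3 + 5 = 8)
(122 + (-4 + o)*2)*(-10) = (122 + (-4 + 8)*2)*(-10) = (122 + 4*2)*(-10) = (122 + 8)*(-10) = 130*(-10) = -1300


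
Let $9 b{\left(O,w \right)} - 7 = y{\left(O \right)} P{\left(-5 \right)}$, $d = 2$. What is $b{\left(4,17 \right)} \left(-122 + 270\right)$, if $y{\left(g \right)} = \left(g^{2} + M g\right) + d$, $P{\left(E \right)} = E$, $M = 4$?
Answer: $- \frac{24124}{9} \approx -2680.4$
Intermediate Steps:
$y{\left(g \right)} = 2 + g^{2} + 4 g$ ($y{\left(g \right)} = \left(g^{2} + 4 g\right) + 2 = 2 + g^{2} + 4 g$)
$b{\left(O,w \right)} = - \frac{1}{3} - \frac{20 O}{9} - \frac{5 O^{2}}{9}$ ($b{\left(O,w \right)} = \frac{7}{9} + \frac{\left(2 + O^{2} + 4 O\right) \left(-5\right)}{9} = \frac{7}{9} + \frac{-10 - 20 O - 5 O^{2}}{9} = \frac{7}{9} - \left(\frac{10}{9} + \frac{5 O^{2}}{9} + \frac{20 O}{9}\right) = - \frac{1}{3} - \frac{20 O}{9} - \frac{5 O^{2}}{9}$)
$b{\left(4,17 \right)} \left(-122 + 270\right) = \left(- \frac{1}{3} - \frac{80}{9} - \frac{5 \cdot 4^{2}}{9}\right) \left(-122 + 270\right) = \left(- \frac{1}{3} - \frac{80}{9} - \frac{80}{9}\right) 148 = \left(- \frac{163}{9}\right) 148 = - \frac{24124}{9}$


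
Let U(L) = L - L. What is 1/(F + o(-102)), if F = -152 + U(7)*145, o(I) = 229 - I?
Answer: 1/179 ≈ 0.0055866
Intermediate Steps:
U(L) = 0
F = -152 (F = -152 + 0*145 = -152 + 0 = -152)
1/(F + o(-102)) = 1/(-152 + (229 - 1*(-102))) = 1/(-152 + (229 + 102)) = 1/(-152 + 331) = 1/179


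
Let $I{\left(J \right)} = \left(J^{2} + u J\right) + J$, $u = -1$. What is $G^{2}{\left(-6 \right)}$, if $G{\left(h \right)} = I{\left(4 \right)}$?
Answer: $256$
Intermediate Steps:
$I{\left(J \right)} = J^{2}$ ($I{\left(J \right)} = \left(J^{2} - J\right) + J = J^{2}$)
$G{\left(h \right)} = 16$ ($G{\left(h \right)} = 4^{2} = 16$)
$G^{2}{\left(-6 \right)} = 16^{2} = 256$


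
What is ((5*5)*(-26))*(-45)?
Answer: 29250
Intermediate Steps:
((5*5)*(-26))*(-45) = (25*(-26))*(-45) = -650*(-45) = 29250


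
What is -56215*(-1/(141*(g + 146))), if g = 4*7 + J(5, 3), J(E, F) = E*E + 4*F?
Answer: 56215/29751 ≈ 1.8895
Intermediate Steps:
J(E, F) = E**2 + 4*F
g = 65 (g = 4*7 + (5**2 + 4*3) = 28 + (25 + 12) = 28 + 37 = 65)
-56215*(-1/(141*(g + 146))) = -56215*(-1/(141*(65 + 146))) = -56215/(211*(-141)) = -56215/(-29751) = -56215*(-1/29751) = 56215/29751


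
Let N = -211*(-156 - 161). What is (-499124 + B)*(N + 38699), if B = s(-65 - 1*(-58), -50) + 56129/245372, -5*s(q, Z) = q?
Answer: -32327966309338063/613430 ≈ -5.2700e+10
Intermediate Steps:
s(q, Z) = -q/5
B = 1998249/1226860 (B = -(-65 - 1*(-58))/5 + 56129/245372 = -(-65 + 58)/5 + 56129*(1/245372) = -1/5*(-7) + 56129/245372 = 7/5 + 56129/245372 = 1998249/1226860 ≈ 1.6287)
N = 66887 (N = -211*(-317) = 66887)
(-499124 + B)*(N + 38699) = (-499124 + 1998249/1226860)*(66887 + 38699) = -612353272391/1226860*105586 = -32327966309338063/613430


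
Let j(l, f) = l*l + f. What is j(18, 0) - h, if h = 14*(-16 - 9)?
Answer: 674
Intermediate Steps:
h = -350 (h = 14*(-25) = -350)
j(l, f) = f + l² (j(l, f) = l² + f = f + l²)
j(18, 0) - h = (0 + 18²) - 1*(-350) = (0 + 324) + 350 = 324 + 350 = 674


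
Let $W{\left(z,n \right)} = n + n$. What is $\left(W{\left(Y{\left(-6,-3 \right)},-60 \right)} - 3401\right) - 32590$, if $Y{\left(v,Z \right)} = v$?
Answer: $-36111$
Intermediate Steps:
$W{\left(z,n \right)} = 2 n$
$\left(W{\left(Y{\left(-6,-3 \right)},-60 \right)} - 3401\right) - 32590 = \left(2 \left(-60\right) - 3401\right) - 32590 = \left(-120 - 3401\right) - 32590 = -3521 - 32590 = -36111$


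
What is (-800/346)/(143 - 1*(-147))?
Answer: -40/5017 ≈ -0.0079729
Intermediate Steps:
(-800/346)/(143 - 1*(-147)) = (-800*1/346)/(143 + 147) = -400/173/290 = -400/173*1/290 = -40/5017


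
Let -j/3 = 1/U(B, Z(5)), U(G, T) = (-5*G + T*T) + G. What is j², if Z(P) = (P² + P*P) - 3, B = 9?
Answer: 9/4721929 ≈ 1.9060e-6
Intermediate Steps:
Z(P) = -3 + 2*P² (Z(P) = (P² + P²) - 3 = 2*P² - 3 = -3 + 2*P²)
U(G, T) = T² - 4*G (U(G, T) = (-5*G + T²) + G = (T² - 5*G) + G = T² - 4*G)
j = -3/2173 (j = -3/((-3 + 2*5²)² - 4*9) = -3/((-3 + 2*25)² - 36) = -3/((-3 + 50)² - 36) = -3/(47² - 36) = -3/(2209 - 36) = -3/2173 ≈ -0.0013806)
j² = (-3/2173)² = 9/4721929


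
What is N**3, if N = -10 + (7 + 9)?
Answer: 216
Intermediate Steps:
N = 6 (N = -10 + 16 = 6)
N**3 = 6**3 = 216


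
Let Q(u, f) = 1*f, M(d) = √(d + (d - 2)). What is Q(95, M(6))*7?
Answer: 7*√10 ≈ 22.136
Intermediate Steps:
M(d) = √(-2 + 2*d) (M(d) = √(d + (-2 + d)) = √(-2 + 2*d))
Q(u, f) = f
Q(95, M(6))*7 = √(-2 + 2*6)*7 = √(-2 + 12)*7 = √10*7 = 7*√10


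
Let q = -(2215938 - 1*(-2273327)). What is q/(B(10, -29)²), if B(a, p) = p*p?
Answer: -4489265/707281 ≈ -6.3472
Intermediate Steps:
B(a, p) = p²
q = -4489265 (q = -(2215938 + 2273327) = -1*4489265 = -4489265)
q/(B(10, -29)²) = -4489265/(((-29)²)²) = -4489265/(841²) = -4489265/707281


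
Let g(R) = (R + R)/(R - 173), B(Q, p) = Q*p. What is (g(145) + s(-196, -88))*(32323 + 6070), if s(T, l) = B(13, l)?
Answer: -620469273/14 ≈ -4.4319e+7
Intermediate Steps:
g(R) = 2*R/(-173 + R) (g(R) = (2*R)/(-173 + R) = 2*R/(-173 + R))
s(T, l) = 13*l
(g(145) + s(-196, -88))*(32323 + 6070) = (2*145/(-173 + 145) + 13*(-88))*(32323 + 6070) = (2*145/(-28) - 1144)*38393 = (2*145*(-1/28) - 1144)*38393 = (-145/14 - 1144)*38393 = -16161/14*38393 = -620469273/14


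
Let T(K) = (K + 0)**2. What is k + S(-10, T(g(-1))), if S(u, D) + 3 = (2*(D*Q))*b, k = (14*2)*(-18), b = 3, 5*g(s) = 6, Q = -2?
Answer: -13107/25 ≈ -524.28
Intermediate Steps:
g(s) = 6/5 (g(s) = (1/5)*6 = 6/5)
T(K) = K**2
k = -504 (k = 28*(-18) = -504)
S(u, D) = -3 - 12*D (S(u, D) = -3 + (2*(D*(-2)))*3 = -3 + (2*(-2*D))*3 = -3 - 4*D*3 = -3 - 12*D)
k + S(-10, T(g(-1))) = -504 + (-3 - 12*(6/5)**2) = -504 + (-3 - 12*36/25) = -504 + (-3 - 432/25) = -504 - 507/25 = -13107/25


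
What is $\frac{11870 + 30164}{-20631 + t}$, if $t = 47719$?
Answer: $\frac{21017}{13544} \approx 1.5518$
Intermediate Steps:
$\frac{11870 + 30164}{-20631 + t} = \frac{11870 + 30164}{-20631 + 47719} = \frac{42034}{27088} = 42034 \cdot \frac{1}{27088} = \frac{21017}{13544}$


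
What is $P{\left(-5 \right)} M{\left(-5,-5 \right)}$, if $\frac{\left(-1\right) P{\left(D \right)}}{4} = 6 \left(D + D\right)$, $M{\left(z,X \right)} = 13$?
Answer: $3120$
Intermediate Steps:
$P{\left(D \right)} = - 48 D$ ($P{\left(D \right)} = - 4 \cdot 6 \left(D + D\right) = - 4 \cdot 6 \cdot 2 D = - 4 \cdot 12 D = - 48 D$)
$P{\left(-5 \right)} M{\left(-5,-5 \right)} = \left(-48\right) \left(-5\right) 13 = 240 \cdot 13 = 3120$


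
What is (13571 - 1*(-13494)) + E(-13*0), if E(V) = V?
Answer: 27065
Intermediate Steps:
(13571 - 1*(-13494)) + E(-13*0) = (13571 - 1*(-13494)) - 13*0 = (13571 + 13494) + 0 = 27065 + 0 = 27065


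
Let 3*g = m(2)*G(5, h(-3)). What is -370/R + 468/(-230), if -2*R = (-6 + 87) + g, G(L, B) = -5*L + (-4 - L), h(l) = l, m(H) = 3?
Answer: 74102/5405 ≈ 13.710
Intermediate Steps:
G(L, B) = -4 - 6*L
g = -34 (g = (3*(-4 - 6*5))/3 = (3*(-4 - 30))/3 = (3*(-34))/3 = (1/3)*(-102) = -34)
R = -47/2 (R = -((-6 + 87) - 34)/2 = -(81 - 34)/2 = -1/2*47 = -47/2 ≈ -23.500)
-370/R + 468/(-230) = -370/(-47/2) + 468/(-230) = -370*(-2/47) + 468*(-1/230) = 740/47 - 234/115 = 74102/5405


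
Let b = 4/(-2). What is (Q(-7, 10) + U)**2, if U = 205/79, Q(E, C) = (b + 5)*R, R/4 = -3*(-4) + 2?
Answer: 181629529/6241 ≈ 29103.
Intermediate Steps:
R = 56 (R = 4*(-3*(-4) + 2) = 4*(12 + 2) = 4*14 = 56)
b = -2 (b = 4*(-1/2) = -2)
Q(E, C) = 168 (Q(E, C) = (-2 + 5)*56 = 3*56 = 168)
U = 205/79 (U = 205*(1/79) = 205/79 ≈ 2.5949)
(Q(-7, 10) + U)**2 = (168 + 205/79)**2 = (13477/79)**2 = 181629529/6241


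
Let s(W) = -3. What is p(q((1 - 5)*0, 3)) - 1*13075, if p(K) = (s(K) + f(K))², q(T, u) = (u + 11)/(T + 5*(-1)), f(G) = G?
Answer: -326034/25 ≈ -13041.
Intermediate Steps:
q(T, u) = (11 + u)/(-5 + T) (q(T, u) = (11 + u)/(T - 5) = (11 + u)/(-5 + T))
p(K) = (-3 + K)²
p(q((1 - 5)*0, 3)) - 1*13075 = (-3 + (11 + 3)/(-5 + (1 - 5)*0))² - 1*13075 = (-3 + 14/(-5 - 4*0))² - 13075 = (-3 + 14/(-5 + 0))² - 13075 = (-3 + 14/(-5))² - 13075 = (-3 - ⅕*14)² - 13075 = (-3 - 14/5)² - 13075 = (-29/5)² - 13075 = 841/25 - 13075 = -326034/25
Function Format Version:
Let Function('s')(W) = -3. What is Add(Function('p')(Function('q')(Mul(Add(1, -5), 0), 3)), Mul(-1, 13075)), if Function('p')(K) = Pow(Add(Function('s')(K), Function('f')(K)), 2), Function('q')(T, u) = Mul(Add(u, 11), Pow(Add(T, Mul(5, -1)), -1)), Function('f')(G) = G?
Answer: Rational(-326034, 25) ≈ -13041.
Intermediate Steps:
Function('q')(T, u) = Mul(Pow(Add(-5, T), -1), Add(11, u)) (Function('q')(T, u) = Mul(Add(11, u), Pow(Add(T, -5), -1)) = Mul(Add(11, u), Pow(Add(-5, T), -1)) = Mul(Pow(Add(-5, T), -1), Add(11, u)))
Function('p')(K) = Pow(Add(-3, K), 2)
Add(Function('p')(Function('q')(Mul(Add(1, -5), 0), 3)), Mul(-1, 13075)) = Add(Pow(Add(-3, Mul(Pow(Add(-5, Mul(Add(1, -5), 0)), -1), Add(11, 3))), 2), Mul(-1, 13075)) = Add(Pow(Add(-3, Mul(Pow(Add(-5, Mul(-4, 0)), -1), 14)), 2), -13075) = Add(Pow(Add(-3, Mul(Pow(Add(-5, 0), -1), 14)), 2), -13075) = Add(Pow(Add(-3, Mul(Pow(-5, -1), 14)), 2), -13075) = Add(Pow(Add(-3, Mul(Rational(-1, 5), 14)), 2), -13075) = Add(Pow(Add(-3, Rational(-14, 5)), 2), -13075) = Add(Pow(Rational(-29, 5), 2), -13075) = Add(Rational(841, 25), -13075) = Rational(-326034, 25)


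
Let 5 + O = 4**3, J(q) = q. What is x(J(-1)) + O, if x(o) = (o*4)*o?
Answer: 63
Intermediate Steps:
x(o) = 4*o**2 (x(o) = (4*o)*o = 4*o**2)
O = 59 (O = -5 + 4**3 = -5 + 64 = 59)
x(J(-1)) + O = 4*(-1)**2 + 59 = 4*1 + 59 = 4 + 59 = 63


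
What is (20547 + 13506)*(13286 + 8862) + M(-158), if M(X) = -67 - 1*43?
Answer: 754205734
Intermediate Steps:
M(X) = -110 (M(X) = -67 - 43 = -110)
(20547 + 13506)*(13286 + 8862) + M(-158) = (20547 + 13506)*(13286 + 8862) - 110 = 34053*22148 - 110 = 754205844 - 110 = 754205734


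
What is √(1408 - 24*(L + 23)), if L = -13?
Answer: 4*√73 ≈ 34.176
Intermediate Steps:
√(1408 - 24*(L + 23)) = √(1408 - 24*(-13 + 23)) = √(1408 - 24*10) = √(1408 - 240) = √1168 = 4*√73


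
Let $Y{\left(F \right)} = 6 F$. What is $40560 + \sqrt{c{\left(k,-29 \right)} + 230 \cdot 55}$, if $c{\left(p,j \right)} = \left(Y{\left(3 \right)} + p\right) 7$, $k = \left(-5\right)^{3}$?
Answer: $40560 + \sqrt{11901} \approx 40669.0$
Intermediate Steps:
$k = -125$
$c{\left(p,j \right)} = 126 + 7 p$ ($c{\left(p,j \right)} = \left(6 \cdot 3 + p\right) 7 = \left(18 + p\right) 7 = 126 + 7 p$)
$40560 + \sqrt{c{\left(k,-29 \right)} + 230 \cdot 55} = 40560 + \sqrt{\left(126 + 7 \left(-125\right)\right) + 230 \cdot 55} = 40560 + \sqrt{\left(126 - 875\right) + 12650} = 40560 + \sqrt{-749 + 12650} = 40560 + \sqrt{11901}$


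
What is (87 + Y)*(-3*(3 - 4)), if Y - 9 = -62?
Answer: 102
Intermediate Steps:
Y = -53 (Y = 9 - 62 = -53)
(87 + Y)*(-3*(3 - 4)) = (87 - 53)*(-3*(3 - 4)) = 34*(-3*(-1)) = 34*3 = 102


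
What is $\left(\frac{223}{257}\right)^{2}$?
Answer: $\frac{49729}{66049} \approx 0.75291$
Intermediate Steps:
$\left(\frac{223}{257}\right)^{2} = \frac{49729}{66049}$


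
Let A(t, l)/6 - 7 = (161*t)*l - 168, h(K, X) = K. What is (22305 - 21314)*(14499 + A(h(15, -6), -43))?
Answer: -604051167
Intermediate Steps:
A(t, l) = -966 + 966*l*t (A(t, l) = 42 + 6*((161*t)*l - 168) = 42 + 6*(161*l*t - 168) = 42 + 6*(-168 + 161*l*t) = 42 + (-1008 + 966*l*t) = -966 + 966*l*t)
(22305 - 21314)*(14499 + A(h(15, -6), -43)) = (22305 - 21314)*(14499 + (-966 + 966*(-43)*15)) = 991*(14499 + (-966 - 623070)) = 991*(14499 - 624036) = 991*(-609537) = -604051167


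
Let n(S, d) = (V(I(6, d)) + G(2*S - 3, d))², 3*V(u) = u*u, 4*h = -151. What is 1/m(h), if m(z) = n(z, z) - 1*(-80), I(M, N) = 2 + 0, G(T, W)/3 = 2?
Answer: 9/1204 ≈ 0.0074751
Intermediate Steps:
h = -151/4 (h = (¼)*(-151) = -151/4 ≈ -37.750)
G(T, W) = 6 (G(T, W) = 3*2 = 6)
I(M, N) = 2
V(u) = u²/3 (V(u) = (u*u)/3 = u²/3)
n(S, d) = 484/9 (n(S, d) = ((⅓)*2² + 6)² = ((⅓)*4 + 6)² = (4/3 + 6)² = (22/3)² = 484/9)
m(z) = 1204/9 (m(z) = 484/9 - 1*(-80) = 484/9 + 80 = 1204/9)
1/m(h) = 1/(1204/9) = 9/1204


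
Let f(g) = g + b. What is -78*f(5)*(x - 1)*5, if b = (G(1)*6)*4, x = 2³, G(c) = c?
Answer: -79170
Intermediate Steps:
x = 8
b = 24 (b = (1*6)*4 = 6*4 = 24)
f(g) = 24 + g (f(g) = g + 24 = 24 + g)
-78*f(5)*(x - 1)*5 = -78*(24 + 5)*(8 - 1)*5 = -2262*7*5 = -78*203*5 = -15834*5 = -79170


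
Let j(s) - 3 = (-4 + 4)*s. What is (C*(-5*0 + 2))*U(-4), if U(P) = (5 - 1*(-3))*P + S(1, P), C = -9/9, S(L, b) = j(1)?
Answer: 58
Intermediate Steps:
j(s) = 3 (j(s) = 3 + (-4 + 4)*s = 3 + 0*s = 3 + 0 = 3)
S(L, b) = 3
C = -1 (C = -9*⅑ = -1)
U(P) = 3 + 8*P (U(P) = (5 - 1*(-3))*P + 3 = (5 + 3)*P + 3 = 8*P + 3 = 3 + 8*P)
(C*(-5*0 + 2))*U(-4) = (-(-5*0 + 2))*(3 + 8*(-4)) = (-(0 + 2))*(3 - 32) = -1*2*(-29) = -2*(-29) = 58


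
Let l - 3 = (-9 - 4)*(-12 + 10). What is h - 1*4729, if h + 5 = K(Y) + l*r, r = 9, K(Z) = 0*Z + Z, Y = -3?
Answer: -4476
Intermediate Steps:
K(Z) = Z (K(Z) = 0 + Z = Z)
l = 29 (l = 3 + (-9 - 4)*(-12 + 10) = 3 - 13*(-2) = 3 + 26 = 29)
h = 253 (h = -5 + (-3 + 29*9) = -5 + (-3 + 261) = -5 + 258 = 253)
h - 1*4729 = 253 - 1*4729 = 253 - 4729 = -4476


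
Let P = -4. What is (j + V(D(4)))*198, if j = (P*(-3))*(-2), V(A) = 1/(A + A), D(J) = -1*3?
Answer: -4785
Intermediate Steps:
D(J) = -3
V(A) = 1/(2*A)
j = -24 (j = -4*(-3)*(-2) = 12*(-2) = -24)
(j + V(D(4)))*198 = (-24 + (1/2)/(-3))*198 = (-24 + (1/2)*(-1/3))*198 = (-24 - 1/6)*198 = -145/6*198 = -4785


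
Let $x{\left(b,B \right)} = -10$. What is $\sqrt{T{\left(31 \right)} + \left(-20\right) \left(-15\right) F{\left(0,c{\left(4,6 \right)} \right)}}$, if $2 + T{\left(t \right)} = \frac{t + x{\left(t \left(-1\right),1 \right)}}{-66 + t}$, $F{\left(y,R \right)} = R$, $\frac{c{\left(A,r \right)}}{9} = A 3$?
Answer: $\frac{\sqrt{809935}}{5} \approx 179.99$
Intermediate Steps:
$c{\left(A,r \right)} = 27 A$ ($c{\left(A,r \right)} = 9 A 3 = 9 \cdot 3 A = 27 A$)
$T{\left(t \right)} = -2 + \frac{-10 + t}{-66 + t}$ ($T{\left(t \right)} = -2 + \frac{t - 10}{-66 + t} = -2 + \frac{-10 + t}{-66 + t}$)
$\sqrt{T{\left(31 \right)} + \left(-20\right) \left(-15\right) F{\left(0,c{\left(4,6 \right)} \right)}} = \sqrt{\frac{122 - 31}{-66 + 31} + \left(-20\right) \left(-15\right) 27 \cdot 4} = \sqrt{\frac{122 - 31}{-35} + 300 \cdot 108} = \sqrt{\left(- \frac{1}{35}\right) 91 + 32400} = \sqrt{- \frac{13}{5} + 32400} = \sqrt{\frac{161987}{5}} = \frac{\sqrt{809935}}{5}$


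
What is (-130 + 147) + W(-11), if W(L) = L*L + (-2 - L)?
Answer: 147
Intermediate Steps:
W(L) = -2 + L**2 - L (W(L) = L**2 + (-2 - L) = -2 + L**2 - L)
(-130 + 147) + W(-11) = (-130 + 147) + (-2 + (-11)**2 - 1*(-11)) = 17 + (-2 + 121 + 11) = 17 + 130 = 147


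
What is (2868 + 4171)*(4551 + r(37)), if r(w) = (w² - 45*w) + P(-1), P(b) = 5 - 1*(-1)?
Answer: 29993179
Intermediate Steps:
P(b) = 6 (P(b) = 5 + 1 = 6)
r(w) = 6 + w² - 45*w (r(w) = (w² - 45*w) + 6 = 6 + w² - 45*w)
(2868 + 4171)*(4551 + r(37)) = (2868 + 4171)*(4551 + (6 + 37² - 45*37)) = 7039*(4551 + (6 + 1369 - 1665)) = 7039*(4551 - 290) = 7039*4261 = 29993179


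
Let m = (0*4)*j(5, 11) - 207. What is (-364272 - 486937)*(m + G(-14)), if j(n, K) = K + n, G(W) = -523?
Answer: 621382570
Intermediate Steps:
m = -207 (m = (0*4)*(11 + 5) - 207 = 0*16 - 207 = 0 - 207 = -207)
(-364272 - 486937)*(m + G(-14)) = (-364272 - 486937)*(-207 - 523) = -851209*(-730) = 621382570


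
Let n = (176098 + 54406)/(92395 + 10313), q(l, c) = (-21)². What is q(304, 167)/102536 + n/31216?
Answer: 401099213/91725459237 ≈ 0.0043728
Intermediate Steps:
q(l, c) = 441
n = 57626/25677 (n = 230504/102708 = 230504*(1/102708) = 57626/25677 ≈ 2.2443)
q(304, 167)/102536 + n/31216 = 441/102536 + (57626/25677)/31216 = 441*(1/102536) + (57626/25677)*(1/31216) = 63/14648 + 28813/400766616 = 401099213/91725459237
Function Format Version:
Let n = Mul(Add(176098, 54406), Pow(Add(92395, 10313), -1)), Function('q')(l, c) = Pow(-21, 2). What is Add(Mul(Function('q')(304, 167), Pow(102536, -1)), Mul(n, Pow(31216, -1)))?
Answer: Rational(401099213, 91725459237) ≈ 0.0043728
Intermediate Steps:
Function('q')(l, c) = 441
n = Rational(57626, 25677) (n = Mul(230504, Pow(102708, -1)) = Mul(230504, Rational(1, 102708)) = Rational(57626, 25677) ≈ 2.2443)
Add(Mul(Function('q')(304, 167), Pow(102536, -1)), Mul(n, Pow(31216, -1))) = Add(Mul(441, Pow(102536, -1)), Mul(Rational(57626, 25677), Pow(31216, -1))) = Add(Mul(441, Rational(1, 102536)), Mul(Rational(57626, 25677), Rational(1, 31216))) = Add(Rational(63, 14648), Rational(28813, 400766616)) = Rational(401099213, 91725459237)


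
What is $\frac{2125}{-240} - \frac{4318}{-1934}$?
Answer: $- \frac{307343}{46416} \approx -6.6215$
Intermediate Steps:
$\frac{2125}{-240} - \frac{4318}{-1934} = 2125 \left(- \frac{1}{240}\right) - - \frac{2159}{967} = - \frac{425}{48} + \frac{2159}{967} = - \frac{307343}{46416}$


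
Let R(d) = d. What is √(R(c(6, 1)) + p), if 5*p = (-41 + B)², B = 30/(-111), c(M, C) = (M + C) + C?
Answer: √11932445/185 ≈ 18.672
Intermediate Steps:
c(M, C) = M + 2*C (c(M, C) = (C + M) + C = M + 2*C)
B = -10/37 (B = 30*(-1/111) = -10/37 ≈ -0.27027)
p = 2331729/6845 (p = (-41 - 10/37)²/5 = (-1527/37)²/5 = (⅕)*(2331729/1369) = 2331729/6845 ≈ 340.65)
√(R(c(6, 1)) + p) = √((6 + 2*1) + 2331729/6845) = √((6 + 2) + 2331729/6845) = √(8 + 2331729/6845) = √(2386489/6845) = √11932445/185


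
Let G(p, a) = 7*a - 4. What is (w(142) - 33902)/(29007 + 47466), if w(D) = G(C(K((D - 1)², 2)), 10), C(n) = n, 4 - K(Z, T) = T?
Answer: -33836/76473 ≈ -0.44246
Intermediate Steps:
K(Z, T) = 4 - T
G(p, a) = -4 + 7*a
w(D) = 66 (w(D) = -4 + 7*10 = -4 + 70 = 66)
(w(142) - 33902)/(29007 + 47466) = (66 - 33902)/(29007 + 47466) = -33836/76473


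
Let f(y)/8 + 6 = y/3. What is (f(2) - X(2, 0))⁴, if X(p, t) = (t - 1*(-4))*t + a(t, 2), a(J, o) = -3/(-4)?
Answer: 73680216481/20736 ≈ 3.5533e+6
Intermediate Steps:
f(y) = -48 + 8*y/3 (f(y) = -48 + 8*(y/3) = -48 + 8*y/3)
a(J, o) = ¾ (a(J, o) = -3*(-¼) = ¾)
X(p, t) = ¾ + t*(4 + t) (X(p, t) = (t - 1*(-4))*t + ¾ = (t + 4)*t + ¾ = (4 + t)*t + ¾ = t*(4 + t) + ¾ = ¾ + t*(4 + t))
(f(2) - X(2, 0))⁴ = ((-48 + (8/3)*2) - (¾ + 0² + 4*0))⁴ = ((-48 + 16/3) - (¾ + 0 + 0))⁴ = (-128/3 - 1*¾)⁴ = (-128/3 - ¾)⁴ = (-521/12)⁴ = 73680216481/20736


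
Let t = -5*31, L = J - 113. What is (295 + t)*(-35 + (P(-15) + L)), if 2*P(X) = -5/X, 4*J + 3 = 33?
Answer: -58940/3 ≈ -19647.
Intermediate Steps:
J = 15/2 (J = -3/4 + (1/4)*33 = -3/4 + 33/4 = 15/2 ≈ 7.5000)
L = -211/2 (L = 15/2 - 113 = -211/2 ≈ -105.50)
P(X) = -5/(2*X) (P(X) = (-5/X)/2 = -5/(2*X))
t = -155
(295 + t)*(-35 + (P(-15) + L)) = (295 - 155)*(-35 + (-5/2/(-15) - 211/2)) = 140*(-35 + (-5/2*(-1/15) - 211/2)) = 140*(-35 + (1/6 - 211/2)) = 140*(-35 - 316/3) = 140*(-421/3) = -58940/3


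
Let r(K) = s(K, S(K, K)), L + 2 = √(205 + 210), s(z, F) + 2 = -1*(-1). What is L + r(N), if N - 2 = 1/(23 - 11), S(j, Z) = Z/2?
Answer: -3 + √415 ≈ 17.372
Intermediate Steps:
S(j, Z) = Z/2 (S(j, Z) = Z*(½) = Z/2)
s(z, F) = -1 (s(z, F) = -2 - 1*(-1) = -2 + 1 = -1)
N = 25/12 (N = 2 + 1/(23 - 11) = 2 + 1/12 = 25/12 ≈ 2.0833)
L = -2 + √415 (L = -2 + √(205 + 210) = -2 + √415 ≈ 18.372)
r(K) = -1
L + r(N) = (-2 + √415) - 1 = -3 + √415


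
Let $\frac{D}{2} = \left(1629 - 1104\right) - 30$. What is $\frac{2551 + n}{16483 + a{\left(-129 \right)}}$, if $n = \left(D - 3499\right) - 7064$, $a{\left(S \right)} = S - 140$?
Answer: $- \frac{3511}{8107} \approx -0.43308$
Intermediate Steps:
$a{\left(S \right)} = -140 + S$
$D = 990$ ($D = 2 \left(\left(1629 - 1104\right) - 30\right) = 2 \left(525 - 30\right) = 2 \cdot 495 = 990$)
$n = -9573$ ($n = \left(990 - 3499\right) - 7064 = -2509 - 7064 = -9573$)
$\frac{2551 + n}{16483 + a{\left(-129 \right)}} = \frac{2551 - 9573}{16483 - 269} = - \frac{7022}{16483 - 269} = - \frac{7022}{16214} = \left(-7022\right) \frac{1}{16214} = - \frac{3511}{8107}$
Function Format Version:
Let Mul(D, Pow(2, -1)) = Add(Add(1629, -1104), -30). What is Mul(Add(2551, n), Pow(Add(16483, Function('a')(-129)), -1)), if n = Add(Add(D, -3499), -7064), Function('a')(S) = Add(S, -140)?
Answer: Rational(-3511, 8107) ≈ -0.43308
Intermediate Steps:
Function('a')(S) = Add(-140, S)
D = 990 (D = Mul(2, Add(Add(1629, -1104), -30)) = Mul(2, Add(525, -30)) = Mul(2, 495) = 990)
n = -9573 (n = Add(Add(990, -3499), -7064) = Add(-2509, -7064) = -9573)
Mul(Add(2551, n), Pow(Add(16483, Function('a')(-129)), -1)) = Mul(Add(2551, -9573), Pow(Add(16483, Add(-140, -129)), -1)) = Mul(-7022, Pow(Add(16483, -269), -1)) = Mul(-7022, Pow(16214, -1)) = Mul(-7022, Rational(1, 16214)) = Rational(-3511, 8107)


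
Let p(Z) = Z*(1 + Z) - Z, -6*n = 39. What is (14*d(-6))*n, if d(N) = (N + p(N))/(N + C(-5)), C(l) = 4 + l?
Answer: 390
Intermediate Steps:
n = -13/2 (n = -⅙*39 = -13/2 ≈ -6.5000)
p(Z) = -Z + Z*(1 + Z)
d(N) = (N + N²)/(-1 + N) (d(N) = (N + N²)/(N + (4 - 5)) = (N + N²)/(N - 1) = (N + N²)/(-1 + N))
(14*d(-6))*n = (14*(-6*(1 - 6)/(-1 - 6)))*(-13/2) = (14*(-6*(-5)/(-7)))*(-13/2) = (14*(-6*(-⅐)*(-5)))*(-13/2) = (14*(-30/7))*(-13/2) = -60*(-13/2) = 390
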